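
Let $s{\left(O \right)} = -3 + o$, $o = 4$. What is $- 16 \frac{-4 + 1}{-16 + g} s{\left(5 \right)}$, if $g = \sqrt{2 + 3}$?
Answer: $- \frac{768}{251} - \frac{48 \sqrt{5}}{251} \approx -3.4874$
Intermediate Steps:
$g = \sqrt{5} \approx 2.2361$
$s{\left(O \right)} = 1$ ($s{\left(O \right)} = -3 + 4 = 1$)
$- 16 \frac{-4 + 1}{-16 + g} s{\left(5 \right)} = - 16 \frac{-4 + 1}{-16 + \sqrt{5}} \cdot 1 = - 16 \left(- \frac{3}{-16 + \sqrt{5}}\right) 1 = \frac{48}{-16 + \sqrt{5}} \cdot 1 = \frac{48}{-16 + \sqrt{5}}$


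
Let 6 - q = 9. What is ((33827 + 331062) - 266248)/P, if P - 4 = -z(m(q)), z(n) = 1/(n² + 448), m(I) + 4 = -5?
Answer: 52181089/2115 ≈ 24672.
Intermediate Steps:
q = -3 (q = 6 - 1*9 = 6 - 9 = -3)
m(I) = -9 (m(I) = -4 - 5 = -9)
z(n) = 1/(448 + n²)
P = 2115/529 (P = 4 - 1/(448 + (-9)²) = 4 - 1/(448 + 81) = 4 - 1/529 = 2115/529 ≈ 3.9981)
((33827 + 331062) - 266248)/P = ((33827 + 331062) - 266248)/(2115/529) = (364889 - 266248)*(529/2115) = 98641*(529/2115) = 52181089/2115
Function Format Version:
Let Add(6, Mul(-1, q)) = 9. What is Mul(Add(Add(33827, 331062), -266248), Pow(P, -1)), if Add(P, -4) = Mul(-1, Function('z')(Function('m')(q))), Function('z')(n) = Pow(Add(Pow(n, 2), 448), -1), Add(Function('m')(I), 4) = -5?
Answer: Rational(52181089, 2115) ≈ 24672.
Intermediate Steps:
q = -3 (q = Add(6, Mul(-1, 9)) = Add(6, -9) = -3)
Function('m')(I) = -9 (Function('m')(I) = Add(-4, -5) = -9)
Function('z')(n) = Pow(Add(448, Pow(n, 2)), -1)
P = Rational(2115, 529) (P = Add(4, Mul(-1, Pow(Add(448, Pow(-9, 2)), -1))) = Add(4, Mul(-1, Pow(Add(448, 81), -1))) = Add(4, Mul(-1, Pow(529, -1))) = Add(4, Mul(-1, Rational(1, 529))) = Add(4, Rational(-1, 529)) = Rational(2115, 529) ≈ 3.9981)
Mul(Add(Add(33827, 331062), -266248), Pow(P, -1)) = Mul(Add(Add(33827, 331062), -266248), Pow(Rational(2115, 529), -1)) = Mul(Add(364889, -266248), Rational(529, 2115)) = Mul(98641, Rational(529, 2115)) = Rational(52181089, 2115)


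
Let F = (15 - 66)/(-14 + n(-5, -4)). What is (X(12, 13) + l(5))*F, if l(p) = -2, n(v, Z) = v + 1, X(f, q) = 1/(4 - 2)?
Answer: -17/4 ≈ -4.2500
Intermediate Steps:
X(f, q) = ½ (X(f, q) = 1/2 = ½)
n(v, Z) = 1 + v
F = 17/6 (F = (15 - 66)/(-14 + (1 - 5)) = -51/(-14 - 4) = -51/(-18) = -51*(-1/18) = 17/6 ≈ 2.8333)
(X(12, 13) + l(5))*F = (½ - 2)*(17/6) = -3/2*17/6 = -17/4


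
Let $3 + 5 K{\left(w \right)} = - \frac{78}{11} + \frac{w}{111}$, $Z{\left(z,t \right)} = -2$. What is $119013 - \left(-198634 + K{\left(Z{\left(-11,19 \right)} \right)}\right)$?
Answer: $\frac{1939247278}{6105} \approx 3.1765 \cdot 10^{5}$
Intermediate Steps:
$K{\left(w \right)} = - \frac{111}{55} + \frac{w}{555}$ ($K{\left(w \right)} = - \frac{3}{5} + \frac{- \frac{78}{11} + \frac{w}{111}}{5} = - \frac{3}{5} + \left(- \frac{78}{55} + \frac{w}{555}\right) = - \frac{111}{55} + \frac{w}{555}$)
$119013 - \left(-198634 + K{\left(Z{\left(-11,19 \right)} \right)}\right) = 119013 - \left(-198634 + \left(- \frac{111}{55} + \frac{1}{555} \left(-2\right)\right)\right) = 119013 - \left(-198634 - \frac{12343}{6105}\right) = 119013 - - \frac{1212672913}{6105} = 119013 + \frac{1212672913}{6105} = \frac{1939247278}{6105}$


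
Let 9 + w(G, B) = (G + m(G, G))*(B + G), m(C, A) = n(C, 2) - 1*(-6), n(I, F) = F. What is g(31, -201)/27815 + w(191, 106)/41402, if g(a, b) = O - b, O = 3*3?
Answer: 165239403/115159663 ≈ 1.4349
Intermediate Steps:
O = 9
g(a, b) = 9 - b
m(C, A) = 8 (m(C, A) = 2 - 1*(-6) = 2 + 6 = 8)
w(G, B) = -9 + (8 + G)*(B + G) (w(G, B) = -9 + (G + 8)*(B + G) = -9 + (8 + G)*(B + G))
g(31, -201)/27815 + w(191, 106)/41402 = (9 - 1*(-201))/27815 + (-9 + 191² + 8*106 + 8*191 + 106*191)/41402 = (9 + 201)*(1/27815) + (-9 + 36481 + 848 + 1528 + 20246)*(1/41402) = 210*(1/27815) + 59094*(1/41402) = 42/5563 + 29547/20701 = 165239403/115159663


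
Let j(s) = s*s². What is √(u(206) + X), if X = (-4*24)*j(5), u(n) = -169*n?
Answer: I*√46814 ≈ 216.37*I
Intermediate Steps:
j(s) = s³
X = -12000 (X = -4*24*5³ = -96*125 = -12000)
√(u(206) + X) = √(-169*206 - 12000) = √(-34814 - 12000) = √(-46814) = I*√46814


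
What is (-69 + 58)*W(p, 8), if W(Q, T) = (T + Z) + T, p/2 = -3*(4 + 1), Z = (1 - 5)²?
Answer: -352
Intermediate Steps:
Z = 16 (Z = (-4)² = 16)
p = -30 (p = 2*(-3*(4 + 1)) = 2*(-3*5) = 2*(-15) = -30)
W(Q, T) = 16 + 2*T (W(Q, T) = (T + 16) + T = (16 + T) + T = 16 + 2*T)
(-69 + 58)*W(p, 8) = (-69 + 58)*(16 + 2*8) = -11*(16 + 16) = -11*32 = -352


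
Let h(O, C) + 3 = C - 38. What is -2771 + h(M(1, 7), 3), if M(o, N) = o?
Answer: -2809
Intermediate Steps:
h(O, C) = -41 + C (h(O, C) = -3 + (C - 38) = -3 + (-38 + C) = -41 + C)
-2771 + h(M(1, 7), 3) = -2771 + (-41 + 3) = -2771 - 38 = -2809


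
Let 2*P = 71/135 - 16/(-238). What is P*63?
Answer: 9529/510 ≈ 18.684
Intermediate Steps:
P = 9529/32130 (P = (71/135 - 16/(-238))/2 = (71*(1/135) - 16*(-1/238))/2 = (71/135 + 8/119)/2 = (½)*(9529/16065) = 9529/32130 ≈ 0.29658)
P*63 = (9529/32130)*63 = 9529/510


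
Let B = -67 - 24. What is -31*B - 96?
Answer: 2725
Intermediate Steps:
B = -91
-31*B - 96 = -31*(-91) - 96 = 2821 - 96 = 2725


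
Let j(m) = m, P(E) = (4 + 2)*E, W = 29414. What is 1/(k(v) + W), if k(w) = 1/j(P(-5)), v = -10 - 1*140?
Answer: 30/882419 ≈ 3.3997e-5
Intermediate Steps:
P(E) = 6*E
v = -150 (v = -10 - 140 = -150)
k(w) = -1/30 (k(w) = 1/(6*(-5)) = 1/(-30) = -1/30)
1/(k(v) + W) = 1/(-1/30 + 29414) = 1/(882419/30) = 30/882419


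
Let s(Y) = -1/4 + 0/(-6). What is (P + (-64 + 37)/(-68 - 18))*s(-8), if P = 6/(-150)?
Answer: -589/8600 ≈ -0.068488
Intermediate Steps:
s(Y) = -1/4 (s(Y) = -1*1/4 + 0*(-1/6) = -1/4 + 0 = -1/4)
P = -1/25 (P = 6*(-1/150) = -1/25 ≈ -0.040000)
(P + (-64 + 37)/(-68 - 18))*s(-8) = (-1/25 + (-64 + 37)/(-68 - 18))*(-1/4) = (-1/25 - 27/(-86))*(-1/4) = (-1/25 - 27*(-1/86))*(-1/4) = (-1/25 + 27/86)*(-1/4) = (589/2150)*(-1/4) = -589/8600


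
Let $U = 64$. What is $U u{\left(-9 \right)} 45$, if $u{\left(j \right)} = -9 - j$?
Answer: $0$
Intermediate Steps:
$U u{\left(-9 \right)} 45 = 64 \left(-9 - -9\right) 45 = 64 \left(-9 + 9\right) 45 = 64 \cdot 0 \cdot 45 = 0 \cdot 45 = 0$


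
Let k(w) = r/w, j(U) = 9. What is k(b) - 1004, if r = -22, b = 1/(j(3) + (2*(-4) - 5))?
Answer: -916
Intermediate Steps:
b = -¼ (b = 1/(9 + (2*(-4) - 5)) = 1/(9 + (-8 - 5)) = 1/(9 - 13) = 1/(-4) = -¼ ≈ -0.25000)
k(w) = -22/w
k(b) - 1004 = -22/(-¼) - 1004 = -22*(-4) - 1004 = 88 - 1004 = -916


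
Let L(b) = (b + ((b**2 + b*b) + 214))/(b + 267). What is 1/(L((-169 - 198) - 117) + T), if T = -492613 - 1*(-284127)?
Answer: -217/45709704 ≈ -4.7474e-6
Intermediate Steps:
T = -208486 (T = -492613 + 284127 = -208486)
L(b) = (214 + b + 2*b**2)/(267 + b) (L(b) = (b + ((b**2 + b**2) + 214))/(267 + b) = (b + (2*b**2 + 214))/(267 + b) = (b + (214 + 2*b**2))/(267 + b) = (214 + b + 2*b**2)/(267 + b))
1/(L((-169 - 198) - 117) + T) = 1/((214 + ((-169 - 198) - 117) + 2*((-169 - 198) - 117)**2)/(267 + ((-169 - 198) - 117)) - 208486) = 1/((214 + (-367 - 117) + 2*(-367 - 117)**2)/(267 + (-367 - 117)) - 208486) = 1/((214 - 484 + 2*(-484)**2)/(267 - 484) - 208486) = 1/((214 - 484 + 2*234256)/(-217) - 208486) = 1/(-(214 - 484 + 468512)/217 - 208486) = 1/(-1/217*468242 - 208486) = 1/(-468242/217 - 208486) = 1/(-45709704/217) = -217/45709704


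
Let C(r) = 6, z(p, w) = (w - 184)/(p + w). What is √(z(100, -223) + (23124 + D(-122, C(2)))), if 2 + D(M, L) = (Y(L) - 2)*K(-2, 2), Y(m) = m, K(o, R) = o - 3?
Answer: √349560219/123 ≈ 152.00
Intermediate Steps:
z(p, w) = (-184 + w)/(p + w)
K(o, R) = -3 + o
D(M, L) = 8 - 5*L (D(M, L) = -2 + (L - 2)*(-3 - 2) = -2 + (-2 + L)*(-5) = -2 + (10 - 5*L) = 8 - 5*L)
√(z(100, -223) + (23124 + D(-122, C(2)))) = √((-184 - 223)/(100 - 223) + (23124 + (8 - 5*6))) = √(-407/(-123) + (23124 + (8 - 30))) = √(-1/123*(-407) + (23124 - 22)) = √(407/123 + 23102) = √(2841953/123) = √349560219/123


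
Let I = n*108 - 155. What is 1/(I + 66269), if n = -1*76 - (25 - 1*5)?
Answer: 1/55746 ≈ 1.7938e-5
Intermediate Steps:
n = -96 (n = -76 - (25 - 5) = -76 - 1*20 = -76 - 20 = -96)
I = -10523 (I = -96*108 - 155 = -10368 - 155 = -10523)
1/(I + 66269) = 1/(-10523 + 66269) = 1/55746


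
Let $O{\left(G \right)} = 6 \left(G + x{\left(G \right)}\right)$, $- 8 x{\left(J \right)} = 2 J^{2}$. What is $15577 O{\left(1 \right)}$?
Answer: $\frac{140193}{2} \approx 70097.0$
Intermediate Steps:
$x{\left(J \right)} = - \frac{J^{2}}{4}$ ($x{\left(J \right)} = - \frac{2 J^{2}}{8} = - \frac{J^{2}}{4}$)
$O{\left(G \right)} = 6 G - \frac{3 G^{2}}{2}$ ($O{\left(G \right)} = 6 \left(G - \frac{G^{2}}{4}\right) = 6 G - \frac{3 G^{2}}{2}$)
$15577 O{\left(1 \right)} = 15577 \cdot \frac{3}{2} \cdot 1 \left(4 - 1\right) = 15577 \cdot \frac{3}{2} \cdot 1 \cdot 3 = 15577 \cdot \frac{9}{2} = \frac{140193}{2}$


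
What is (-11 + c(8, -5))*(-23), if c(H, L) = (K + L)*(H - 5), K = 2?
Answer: 460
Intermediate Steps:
c(H, L) = (-5 + H)*(2 + L) (c(H, L) = (2 + L)*(H - 5) = (2 + L)*(-5 + H) = (-5 + H)*(2 + L))
(-11 + c(8, -5))*(-23) = (-11 + (-10 - 5*(-5) + 2*8 + 8*(-5)))*(-23) = (-11 + (-10 + 25 + 16 - 40))*(-23) = (-11 - 9)*(-23) = -20*(-23) = 460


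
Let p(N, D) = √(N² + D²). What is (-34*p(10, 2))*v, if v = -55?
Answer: 3740*√26 ≈ 19070.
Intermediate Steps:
p(N, D) = √(D² + N²)
(-34*p(10, 2))*v = -34*√(2² + 10²)*(-55) = -34*√(4 + 100)*(-55) = -68*√26*(-55) = 3740*√26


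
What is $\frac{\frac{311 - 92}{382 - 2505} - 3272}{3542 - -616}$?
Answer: $- \frac{6946675}{8827434} \approx -0.78694$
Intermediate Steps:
$\frac{\frac{311 - 92}{382 - 2505} - 3272}{3542 - -616} = \frac{\frac{219}{-2123} - 3272}{3542 + 616} = \frac{219 \left(- \frac{1}{2123}\right) - 3272}{4158} = \left(- \frac{219}{2123} - 3272\right) \frac{1}{4158} = \left(- \frac{6946675}{2123}\right) \frac{1}{4158} = - \frac{6946675}{8827434}$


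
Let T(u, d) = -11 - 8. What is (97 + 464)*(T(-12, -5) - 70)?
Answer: -49929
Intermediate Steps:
T(u, d) = -19
(97 + 464)*(T(-12, -5) - 70) = (97 + 464)*(-19 - 70) = 561*(-89) = -49929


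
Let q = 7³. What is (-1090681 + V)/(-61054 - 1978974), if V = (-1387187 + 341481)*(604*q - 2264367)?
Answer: -2151220063989/2040028 ≈ -1.0545e+6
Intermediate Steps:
q = 343
V = 2151221154670 (V = (-1387187 + 341481)*(604*343 - 2264367) = -1045706*(207172 - 2264367) = -1045706*(-2057195) = 2151221154670)
(-1090681 + V)/(-61054 - 1978974) = (-1090681 + 2151221154670)/(-61054 - 1978974) = 2151220063989/(-2040028) = 2151220063989*(-1/2040028) = -2151220063989/2040028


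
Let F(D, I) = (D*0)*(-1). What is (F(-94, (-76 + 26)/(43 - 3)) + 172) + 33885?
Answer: 34057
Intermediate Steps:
F(D, I) = 0 (F(D, I) = 0*(-1) = 0)
(F(-94, (-76 + 26)/(43 - 3)) + 172) + 33885 = (0 + 172) + 33885 = 172 + 33885 = 34057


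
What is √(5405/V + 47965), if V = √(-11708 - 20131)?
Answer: √(48623171940765 - 172089795*I*√31839)/31839 ≈ 219.01 - 0.069155*I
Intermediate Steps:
V = I*√31839 (V = √(-31839) = I*√31839 ≈ 178.43*I)
√(5405/V + 47965) = √(5405/((I*√31839)) + 47965) = √(5405*(-I*√31839/31839) + 47965) = √(-5405*I*√31839/31839 + 47965) = √(47965 - 5405*I*√31839/31839)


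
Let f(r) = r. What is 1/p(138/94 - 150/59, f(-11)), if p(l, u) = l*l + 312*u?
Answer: -7689529/26381589087 ≈ -0.00029147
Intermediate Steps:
p(l, u) = l² + 312*u
1/p(138/94 - 150/59, f(-11)) = 1/((138/94 - 150/59)² + 312*(-11)) = 1/((138*(1/94) - 150*1/59)² - 3432) = 1/((69/47 - 150/59)² - 3432) = 1/((-2979/2773)² - 3432) = 1/(8874441/7689529 - 3432) = 1/(-26381589087/7689529) = -7689529/26381589087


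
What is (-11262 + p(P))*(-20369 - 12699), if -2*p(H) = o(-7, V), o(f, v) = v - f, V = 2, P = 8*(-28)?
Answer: 372560622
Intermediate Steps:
P = -224
p(H) = -9/2 (p(H) = -(2 - 1*(-7))/2 = -(2 + 7)/2 = -1/2*9 = -9/2)
(-11262 + p(P))*(-20369 - 12699) = (-11262 - 9/2)*(-20369 - 12699) = -22533/2*(-33068) = 372560622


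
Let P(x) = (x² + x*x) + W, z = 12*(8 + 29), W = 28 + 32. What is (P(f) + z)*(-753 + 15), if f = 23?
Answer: -1152756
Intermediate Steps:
W = 60
z = 444 (z = 12*37 = 444)
P(x) = 60 + 2*x² (P(x) = (x² + x*x) + 60 = (x² + x²) + 60 = 2*x² + 60 = 60 + 2*x²)
(P(f) + z)*(-753 + 15) = ((60 + 2*23²) + 444)*(-753 + 15) = ((60 + 2*529) + 444)*(-738) = ((60 + 1058) + 444)*(-738) = (1118 + 444)*(-738) = 1562*(-738) = -1152756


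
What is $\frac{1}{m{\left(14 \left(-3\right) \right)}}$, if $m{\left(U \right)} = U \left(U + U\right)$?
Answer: $\frac{1}{3528} \approx 0.00028345$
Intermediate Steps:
$m{\left(U \right)} = 2 U^{2}$ ($m{\left(U \right)} = U 2 U = 2 U^{2}$)
$\frac{1}{m{\left(14 \left(-3\right) \right)}} = \frac{1}{2 \left(14 \left(-3\right)\right)^{2}} = \frac{1}{2 \left(-42\right)^{2}} = \frac{1}{2 \cdot 1764} = \frac{1}{3528}$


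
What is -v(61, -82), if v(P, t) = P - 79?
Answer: 18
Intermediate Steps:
v(P, t) = -79 + P
-v(61, -82) = -(-79 + 61) = -1*(-18) = 18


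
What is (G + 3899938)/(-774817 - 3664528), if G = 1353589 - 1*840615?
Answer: -4412912/4439345 ≈ -0.99405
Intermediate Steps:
G = 512974 (G = 1353589 - 840615 = 512974)
(G + 3899938)/(-774817 - 3664528) = (512974 + 3899938)/(-774817 - 3664528) = 4412912/(-4439345) = 4412912*(-1/4439345) = -4412912/4439345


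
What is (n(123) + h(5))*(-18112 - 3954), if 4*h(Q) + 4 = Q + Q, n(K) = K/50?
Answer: -2184534/25 ≈ -87381.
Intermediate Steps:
n(K) = K/50
h(Q) = -1 + Q/2 (h(Q) = -1 + (Q + Q)/4 = -1 + (2*Q)/4 = -1 + Q/2)
(n(123) + h(5))*(-18112 - 3954) = ((1/50)*123 + (-1 + (½)*5))*(-18112 - 3954) = (123/50 + (-1 + 5/2))*(-22066) = (123/50 + 3/2)*(-22066) = (99/25)*(-22066) = -2184534/25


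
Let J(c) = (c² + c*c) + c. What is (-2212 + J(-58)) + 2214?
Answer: 6672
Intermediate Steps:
J(c) = c + 2*c² (J(c) = (c² + c²) + c = 2*c² + c = c + 2*c²)
(-2212 + J(-58)) + 2214 = (-2212 - 58*(1 + 2*(-58))) + 2214 = (-2212 - 58*(1 - 116)) + 2214 = (-2212 - 58*(-115)) + 2214 = (-2212 + 6670) + 2214 = 4458 + 2214 = 6672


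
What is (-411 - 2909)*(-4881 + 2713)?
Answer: 7197760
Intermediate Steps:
(-411 - 2909)*(-4881 + 2713) = -3320*(-2168) = 7197760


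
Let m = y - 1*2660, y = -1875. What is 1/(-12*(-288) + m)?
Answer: -1/1079 ≈ -0.00092678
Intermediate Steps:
m = -4535 (m = -1875 - 1*2660 = -1875 - 2660 = -4535)
1/(-12*(-288) + m) = 1/(-12*(-288) - 4535) = 1/(3456 - 4535) = 1/(-1079) = -1/1079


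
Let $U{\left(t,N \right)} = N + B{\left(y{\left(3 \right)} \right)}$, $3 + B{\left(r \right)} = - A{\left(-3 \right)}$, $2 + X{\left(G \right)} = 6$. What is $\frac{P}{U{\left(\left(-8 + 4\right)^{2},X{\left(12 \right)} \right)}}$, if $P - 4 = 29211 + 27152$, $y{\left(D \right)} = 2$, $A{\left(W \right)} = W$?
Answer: $\frac{56367}{4} \approx 14092.0$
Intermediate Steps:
$X{\left(G \right)} = 4$ ($X{\left(G \right)} = -2 + 6 = 4$)
$P = 56367$ ($P = 4 + \left(29211 + 27152\right) = 4 + 56363 = 56367$)
$B{\left(r \right)} = 0$ ($B{\left(r \right)} = -3 - -3 = -3 + 3 = 0$)
$U{\left(t,N \right)} = N$ ($U{\left(t,N \right)} = N + 0 = N$)
$\frac{P}{U{\left(\left(-8 + 4\right)^{2},X{\left(12 \right)} \right)}} = \frac{56367}{4}$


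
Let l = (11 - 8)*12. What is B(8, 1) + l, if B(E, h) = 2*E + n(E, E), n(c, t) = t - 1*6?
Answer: 54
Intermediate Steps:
n(c, t) = -6 + t (n(c, t) = t - 6 = -6 + t)
B(E, h) = -6 + 3*E (B(E, h) = 2*E + (-6 + E) = -6 + 3*E)
l = 36 (l = 3*12 = 36)
B(8, 1) + l = (-6 + 3*8) + 36 = (-6 + 24) + 36 = 18 + 36 = 54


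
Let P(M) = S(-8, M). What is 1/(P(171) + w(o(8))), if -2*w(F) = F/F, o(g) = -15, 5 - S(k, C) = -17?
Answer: 2/43 ≈ 0.046512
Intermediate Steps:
S(k, C) = 22 (S(k, C) = 5 - 1*(-17) = 5 + 17 = 22)
P(M) = 22
w(F) = -½ (w(F) = -F/(2*F) = -½*1 = -½)
1/(P(171) + w(o(8))) = 1/(22 - ½) = 1/(43/2) = 2/43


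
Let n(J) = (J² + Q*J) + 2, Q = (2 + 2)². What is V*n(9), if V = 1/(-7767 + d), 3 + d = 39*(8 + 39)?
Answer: -227/5937 ≈ -0.038235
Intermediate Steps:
Q = 16 (Q = 4² = 16)
d = 1830 (d = -3 + 39*(8 + 39) = -3 + 39*47 = -3 + 1833 = 1830)
n(J) = 2 + J² + 16*J (n(J) = (J² + 16*J) + 2 = 2 + J² + 16*J)
V = -1/5937 (V = 1/(-7767 + 1830) = 1/(-5937) = -1/5937 ≈ -0.00016844)
V*n(9) = -(2 + 9² + 16*9)/5937 = -(2 + 81 + 144)/5937 = -1/5937*227 = -227/5937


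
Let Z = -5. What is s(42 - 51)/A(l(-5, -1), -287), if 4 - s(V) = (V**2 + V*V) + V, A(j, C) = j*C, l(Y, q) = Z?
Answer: -149/1435 ≈ -0.10383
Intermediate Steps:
l(Y, q) = -5
A(j, C) = C*j
s(V) = 4 - V - 2*V**2 (s(V) = 4 - ((V**2 + V*V) + V) = 4 - ((V**2 + V**2) + V) = 4 - (2*V**2 + V) = 4 - (V + 2*V**2) = 4 + (-V - 2*V**2) = 4 - V - 2*V**2)
s(42 - 51)/A(l(-5, -1), -287) = (4 - (42 - 51) - 2*(42 - 51)**2)/((-287*(-5))) = (4 - 1*(-9) - 2*(-9)**2)/1435 = (4 + 9 - 2*81)*(1/1435) = (4 + 9 - 162)*(1/1435) = -149*1/1435 = -149/1435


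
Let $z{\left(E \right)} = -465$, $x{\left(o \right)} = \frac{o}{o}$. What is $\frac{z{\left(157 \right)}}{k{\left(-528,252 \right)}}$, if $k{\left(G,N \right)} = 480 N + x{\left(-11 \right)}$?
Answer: $- \frac{465}{120961} \approx -0.0038442$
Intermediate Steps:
$x{\left(o \right)} = 1$
$k{\left(G,N \right)} = 1 + 480 N$ ($k{\left(G,N \right)} = 480 N + 1 = 1 + 480 N$)
$\frac{z{\left(157 \right)}}{k{\left(-528,252 \right)}} = - \frac{465}{1 + 480 \cdot 252} = - \frac{465}{1 + 120960} = - \frac{465}{120961}$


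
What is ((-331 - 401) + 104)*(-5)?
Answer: 3140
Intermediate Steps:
((-331 - 401) + 104)*(-5) = (-732 + 104)*(-5) = -628*(-5) = 3140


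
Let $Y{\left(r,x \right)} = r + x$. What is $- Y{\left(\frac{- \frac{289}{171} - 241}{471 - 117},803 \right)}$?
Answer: $- \frac{24283651}{30267} \approx -802.31$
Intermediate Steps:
$- Y{\left(\frac{- \frac{289}{171} - 241}{471 - 117},803 \right)} = - (\frac{- \frac{289}{171} - 241}{471 - 117} + 803) = - (\frac{\left(-289\right) \frac{1}{171} - 241}{354} + 803) = - (\left(- \frac{289}{171} - 241\right) \frac{1}{354} + 803) = - (\left(- \frac{41500}{171}\right) \frac{1}{354} + 803) = - (- \frac{20750}{30267} + 803) = \left(-1\right) \frac{24283651}{30267} = - \frac{24283651}{30267}$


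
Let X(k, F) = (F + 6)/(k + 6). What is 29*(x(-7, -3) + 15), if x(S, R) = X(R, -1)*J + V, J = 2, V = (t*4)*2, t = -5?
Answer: -1885/3 ≈ -628.33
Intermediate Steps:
X(k, F) = (6 + F)/(6 + k)
V = -40 (V = -5*4*2 = -20*2 = -40)
x(S, R) = -40 + 10/(6 + R) (x(S, R) = ((6 - 1)/(6 + R))*2 - 40 = (5/(6 + R))*2 - 40 = 10/(6 + R) - 40 = -40 + 10/(6 + R))
29*(x(-7, -3) + 15) = 29*(10*(-23 - 4*(-3))/(6 - 3) + 15) = 29*(10*(-23 + 12)/3 + 15) = 29*(10*(⅓)*(-11) + 15) = 29*(-110/3 + 15) = 29*(-65/3) = -1885/3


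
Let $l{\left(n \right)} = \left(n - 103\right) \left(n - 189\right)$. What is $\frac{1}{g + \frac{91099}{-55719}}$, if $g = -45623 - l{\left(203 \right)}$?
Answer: $- \frac{55719}{2620165636} \approx -2.1265 \cdot 10^{-5}$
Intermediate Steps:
$l{\left(n \right)} = \left(-189 + n\right) \left(-103 + n\right)$ ($l{\left(n \right)} = \left(-103 + n\right) \left(-189 + n\right) = \left(-189 + n\right) \left(-103 + n\right)$)
$g = -47023$ ($g = -45623 - \left(19467 + 203^{2} - 59276\right) = -45623 - \left(19467 + 41209 - 59276\right) = -45623 - 1400 = -47023$)
$\frac{1}{g + \frac{91099}{-55719}} = \frac{1}{-47023 + \frac{91099}{-55719}} = \frac{1}{-47023 + 91099 \left(- \frac{1}{55719}\right)} = \frac{1}{-47023 - \frac{91099}{55719}} = \frac{1}{- \frac{2620165636}{55719}} = - \frac{55719}{2620165636}$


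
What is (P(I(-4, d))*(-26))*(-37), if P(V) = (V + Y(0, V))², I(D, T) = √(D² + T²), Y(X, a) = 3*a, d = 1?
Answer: 261664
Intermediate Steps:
P(V) = 16*V² (P(V) = (V + 3*V)² = (4*V)² = 16*V²)
(P(I(-4, d))*(-26))*(-37) = ((16*(√((-4)² + 1²))²)*(-26))*(-37) = ((16*(√(16 + 1))²)*(-26))*(-37) = ((16*(√17)²)*(-26))*(-37) = ((16*17)*(-26))*(-37) = (272*(-26))*(-37) = -7072*(-37) = 261664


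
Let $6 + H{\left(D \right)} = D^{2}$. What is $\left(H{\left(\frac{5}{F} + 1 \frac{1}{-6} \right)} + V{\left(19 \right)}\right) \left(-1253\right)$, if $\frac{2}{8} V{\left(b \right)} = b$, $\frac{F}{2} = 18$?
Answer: $- \frac{113673413}{1296} \approx -87711.0$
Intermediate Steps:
$F = 36$ ($F = 2 \cdot 18 = 36$)
$V{\left(b \right)} = 4 b$
$H{\left(D \right)} = -6 + D^{2}$
$\left(H{\left(\frac{5}{F} + 1 \frac{1}{-6} \right)} + V{\left(19 \right)}\right) \left(-1253\right) = \left(\left(-6 + \left(\frac{5}{36} + 1 \frac{1}{-6}\right)^{2}\right) + 4 \cdot 19\right) \left(-1253\right) = \left(\left(-6 + \left(5 \cdot \frac{1}{36} + 1 \left(- \frac{1}{6}\right)\right)^{2}\right) + 76\right) \left(-1253\right) = \left(\left(-6 + \left(\frac{5}{36} - \frac{1}{6}\right)^{2}\right) + 76\right) \left(-1253\right) = \left(\left(-6 + \left(- \frac{1}{36}\right)^{2}\right) + 76\right) \left(-1253\right) = \left(\left(-6 + \frac{1}{1296}\right) + 76\right) \left(-1253\right) = \left(- \frac{7775}{1296} + 76\right) \left(-1253\right) = \frac{90721}{1296} \left(-1253\right) = - \frac{113673413}{1296}$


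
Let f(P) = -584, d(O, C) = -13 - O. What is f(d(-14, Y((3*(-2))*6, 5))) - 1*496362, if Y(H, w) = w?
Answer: -496946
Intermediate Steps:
f(d(-14, Y((3*(-2))*6, 5))) - 1*496362 = -584 - 1*496362 = -584 - 496362 = -496946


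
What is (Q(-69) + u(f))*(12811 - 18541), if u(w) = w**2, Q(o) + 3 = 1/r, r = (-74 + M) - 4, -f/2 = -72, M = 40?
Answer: -2257198845/19 ≈ -1.1880e+8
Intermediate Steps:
f = 144 (f = -2*(-72) = 144)
r = -38 (r = (-74 + 40) - 4 = -34 - 4 = -38)
Q(o) = -115/38 (Q(o) = -3 + 1/(-38) = -3 - 1/38 = -115/38)
(Q(-69) + u(f))*(12811 - 18541) = (-115/38 + 144**2)*(12811 - 18541) = (-115/38 + 20736)*(-5730) = (787853/38)*(-5730) = -2257198845/19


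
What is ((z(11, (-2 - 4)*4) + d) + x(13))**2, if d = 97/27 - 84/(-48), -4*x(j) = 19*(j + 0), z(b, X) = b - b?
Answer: 2319529/729 ≈ 3181.8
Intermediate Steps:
z(b, X) = 0
x(j) = -19*j/4 (x(j) = -19*(j + 0)/4 = -19*j/4)
d = 577/108 (d = 97*(1/27) - 84*(-1/48) = 97/27 + 7/4 = 577/108 ≈ 5.3426)
((z(11, (-2 - 4)*4) + d) + x(13))**2 = ((0 + 577/108) - 19/4*13)**2 = (577/108 - 247/4)**2 = (-1523/27)**2 = 2319529/729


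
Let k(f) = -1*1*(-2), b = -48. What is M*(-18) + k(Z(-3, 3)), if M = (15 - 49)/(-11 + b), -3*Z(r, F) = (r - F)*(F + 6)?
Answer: -494/59 ≈ -8.3729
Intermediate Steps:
Z(r, F) = -(6 + F)*(r - F)/3 (Z(r, F) = -(r - F)*(F + 6)/3 = -(r - F)*(6 + F)/3 = -(6 + F)*(r - F)/3)
k(f) = 2 (k(f) = -1*(-2) = 2)
M = 34/59 (M = (15 - 49)/(-11 - 48) = -34/(-59) = -34*(-1/59) = 34/59 ≈ 0.57627)
M*(-18) + k(Z(-3, 3)) = (34/59)*(-18) + 2 = -612/59 + 2 = -494/59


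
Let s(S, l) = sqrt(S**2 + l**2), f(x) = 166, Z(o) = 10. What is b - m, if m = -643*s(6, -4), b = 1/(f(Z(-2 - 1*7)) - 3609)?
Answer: -1/3443 + 1286*sqrt(13) ≈ 4636.7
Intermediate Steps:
b = -1/3443 (b = 1/(166 - 3609) = 1/(-3443) = -1/3443 ≈ -0.00029044)
m = -1286*sqrt(13) (m = -643*sqrt(6**2 + (-4)**2) = -643*sqrt(36 + 16) = -1286*sqrt(13) ≈ -4636.7)
b - m = -1/3443 - (-1286)*sqrt(13) = -1/3443 + 1286*sqrt(13)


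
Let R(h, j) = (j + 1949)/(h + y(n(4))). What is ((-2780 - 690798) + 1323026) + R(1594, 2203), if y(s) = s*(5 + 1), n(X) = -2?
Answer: 497895444/791 ≈ 6.2945e+5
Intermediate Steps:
y(s) = 6*s (y(s) = s*6 = 6*s)
R(h, j) = (1949 + j)/(-12 + h) (R(h, j) = (j + 1949)/(h + 6*(-2)) = (1949 + j)/(h - 12) = (1949 + j)/(-12 + h))
((-2780 - 690798) + 1323026) + R(1594, 2203) = ((-2780 - 690798) + 1323026) + (1949 + 2203)/(-12 + 1594) = (-693578 + 1323026) + 4152/1582 = 629448 + (1/1582)*4152 = 629448 + 2076/791 = 497895444/791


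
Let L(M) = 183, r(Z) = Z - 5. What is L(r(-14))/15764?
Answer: 183/15764 ≈ 0.011609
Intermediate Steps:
r(Z) = -5 + Z
L(r(-14))/15764 = 183/15764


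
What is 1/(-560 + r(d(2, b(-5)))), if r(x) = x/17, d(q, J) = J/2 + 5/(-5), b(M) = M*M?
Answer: -34/19017 ≈ -0.0017879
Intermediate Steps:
b(M) = M**2
d(q, J) = -1 + J/2 (d(q, J) = J*(1/2) + 5*(-1/5) = J/2 - 1 = -1 + J/2)
r(x) = x/17 (r(x) = x*(1/17) = x/17)
1/(-560 + r(d(2, b(-5)))) = 1/(-560 + (-1 + (1/2)*(-5)**2)/17) = 1/(-560 + (-1 + (1/2)*25)/17) = 1/(-560 + (-1 + 25/2)/17) = 1/(-560 + (1/17)*(23/2)) = 1/(-560 + 23/34) = 1/(-19017/34) = -34/19017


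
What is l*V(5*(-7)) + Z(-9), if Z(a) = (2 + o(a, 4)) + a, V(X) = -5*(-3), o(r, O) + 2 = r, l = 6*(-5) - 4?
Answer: -528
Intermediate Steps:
l = -34 (l = -30 - 4 = -34)
o(r, O) = -2 + r
V(X) = 15
Z(a) = 2*a (Z(a) = (2 + (-2 + a)) + a = a + a = 2*a)
l*V(5*(-7)) + Z(-9) = -34*15 + 2*(-9) = -510 - 18 = -528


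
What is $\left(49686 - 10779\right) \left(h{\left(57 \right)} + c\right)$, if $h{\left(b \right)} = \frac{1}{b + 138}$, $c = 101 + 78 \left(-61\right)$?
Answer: $- \frac{11777330466}{65} \approx -1.8119 \cdot 10^{8}$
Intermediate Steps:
$c = -4657$ ($c = 101 - 4758 = -4657$)
$h{\left(b \right)} = \frac{1}{138 + b}$
$\left(49686 - 10779\right) \left(h{\left(57 \right)} + c\right) = \left(49686 - 10779\right) \left(\frac{1}{138 + 57} - 4657\right) = 38907 \left(\frac{1}{195} - 4657\right) = 38907 \left(- \frac{908114}{195}\right) = - \frac{11777330466}{65}$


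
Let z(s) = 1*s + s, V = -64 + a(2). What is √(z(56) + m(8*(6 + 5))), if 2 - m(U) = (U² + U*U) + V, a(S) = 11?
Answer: I*√15321 ≈ 123.78*I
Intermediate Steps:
V = -53 (V = -64 + 11 = -53)
m(U) = 55 - 2*U² (m(U) = 2 - ((U² + U*U) - 53) = 2 - ((U² + U²) - 53) = 2 - (2*U² - 53) = 2 - (-53 + 2*U²) = 2 + (53 - 2*U²) = 55 - 2*U²)
z(s) = 2*s (z(s) = s + s = 2*s)
√(z(56) + m(8*(6 + 5))) = √(2*56 + (55 - 2*64*(6 + 5)²)) = √(112 + (55 - 2*(8*11)²)) = √(112 + (55 - 2*88²)) = √(112 + (55 - 2*7744)) = √(112 + (55 - 15488)) = √(112 - 15433) = √(-15321) = I*√15321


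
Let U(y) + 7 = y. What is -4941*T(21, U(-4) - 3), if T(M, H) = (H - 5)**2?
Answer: -1783701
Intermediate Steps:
U(y) = -7 + y
T(M, H) = (-5 + H)**2
-4941*T(21, U(-4) - 3) = -4941*(-5 + ((-7 - 4) - 3))**2 = -4941*(-5 + (-11 - 3))**2 = -4941*(-5 - 14)**2 = -4941*(-19)**2 = -4941*361 = -1783701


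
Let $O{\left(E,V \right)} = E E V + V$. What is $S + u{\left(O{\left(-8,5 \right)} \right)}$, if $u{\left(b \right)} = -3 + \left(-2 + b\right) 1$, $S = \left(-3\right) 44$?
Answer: $188$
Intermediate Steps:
$O{\left(E,V \right)} = V + V E^{2}$ ($O{\left(E,V \right)} = E^{2} V + V = V E^{2} + V = V + V E^{2}$)
$S = -132$
$u{\left(b \right)} = -5 + b$ ($u{\left(b \right)} = -3 + \left(-2 + b\right) = -5 + b$)
$S + u{\left(O{\left(-8,5 \right)} \right)} = -132 - \left(5 - 5 \left(1 + \left(-8\right)^{2}\right)\right) = -132 - \left(5 - 5 \left(1 + 64\right)\right) = -132 + \left(-5 + 5 \cdot 65\right) = -132 + \left(-5 + 325\right) = -132 + 320 = 188$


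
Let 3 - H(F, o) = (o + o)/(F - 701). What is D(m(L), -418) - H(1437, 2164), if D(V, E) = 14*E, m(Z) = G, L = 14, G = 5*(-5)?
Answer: -538119/92 ≈ -5849.1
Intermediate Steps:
G = -25
m(Z) = -25
H(F, o) = 3 - 2*o/(-701 + F) (H(F, o) = 3 - (o + o)/(F - 701) = 3 - 2*o/(-701 + F))
D(m(L), -418) - H(1437, 2164) = 14*(-418) - (-2103 - 2*2164 + 3*1437)/(-701 + 1437) = -5852 - (-2103 - 4328 + 4311)/736 = -5852 - (-2120)/736 = -5852 - 1*(-265/92) = -5852 + 265/92 = -538119/92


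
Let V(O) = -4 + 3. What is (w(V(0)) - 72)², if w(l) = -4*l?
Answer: 4624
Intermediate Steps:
V(O) = -1
(w(V(0)) - 72)² = (-4*(-1) - 72)² = (4 - 72)² = (-68)² = 4624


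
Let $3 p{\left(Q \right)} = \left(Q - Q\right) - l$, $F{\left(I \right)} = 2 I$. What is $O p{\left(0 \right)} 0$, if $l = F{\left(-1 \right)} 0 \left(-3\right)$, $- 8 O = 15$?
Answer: $0$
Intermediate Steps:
$O = - \frac{15}{8}$ ($O = \left(- \frac{1}{8}\right) 15 = - \frac{15}{8} \approx -1.875$)
$l = 0$ ($l = 2 \left(-1\right) 0 \left(-3\right) = \left(-2\right) 0 \left(-3\right) = 0 \left(-3\right) = 0$)
$p{\left(Q \right)} = 0$ ($p{\left(Q \right)} = \frac{\left(Q - Q\right) - 0}{3} = \frac{0 + 0}{3} = \frac{1}{3} \cdot 0 = 0$)
$O p{\left(0 \right)} 0 = \left(- \frac{15}{8}\right) 0 \cdot 0 = 0 \cdot 0 = 0$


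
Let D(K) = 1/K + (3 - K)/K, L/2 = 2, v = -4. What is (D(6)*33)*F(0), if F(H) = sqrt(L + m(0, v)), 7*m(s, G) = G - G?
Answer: -22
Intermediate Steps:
m(s, G) = 0 (m(s, G) = (G - G)/7 = (1/7)*0 = 0)
L = 4 (L = 2*2 = 4)
D(K) = 1/K + (3 - K)/K
F(H) = 2 (F(H) = sqrt(4 + 0) = sqrt(4) = 2)
(D(6)*33)*F(0) = (((4 - 1*6)/6)*33)*2 = (((4 - 6)/6)*33)*2 = (((1/6)*(-2))*33)*2 = -1/3*33*2 = -11*2 = -22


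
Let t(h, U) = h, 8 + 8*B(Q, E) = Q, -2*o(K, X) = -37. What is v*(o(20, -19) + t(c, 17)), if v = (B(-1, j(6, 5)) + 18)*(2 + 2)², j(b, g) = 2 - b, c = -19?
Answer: -135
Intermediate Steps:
o(K, X) = 37/2 (o(K, X) = -½*(-37) = 37/2)
B(Q, E) = -1 + Q/8
v = 270 (v = ((-1 + (⅛)*(-1)) + 18)*(2 + 2)² = ((-1 - ⅛) + 18)*4² = (-9/8 + 18)*16 = (135/8)*16 = 270)
v*(o(20, -19) + t(c, 17)) = 270*(37/2 - 19) = 270*(-½) = -135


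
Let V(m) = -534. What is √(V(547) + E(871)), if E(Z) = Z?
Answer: √337 ≈ 18.358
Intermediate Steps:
√(V(547) + E(871)) = √(-534 + 871) = √337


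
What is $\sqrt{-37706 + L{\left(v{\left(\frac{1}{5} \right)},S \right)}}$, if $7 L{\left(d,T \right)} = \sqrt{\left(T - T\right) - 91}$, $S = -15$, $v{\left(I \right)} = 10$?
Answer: $\frac{\sqrt{-1847594 + 7 i \sqrt{91}}}{7} \approx 0.003509 + 194.18 i$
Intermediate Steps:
$L{\left(d,T \right)} = \frac{i \sqrt{91}}{7}$ ($L{\left(d,T \right)} = \frac{\sqrt{\left(T - T\right) - 91}}{7} = \frac{\sqrt{0 - 91}}{7} = \frac{\sqrt{-91}}{7} = \frac{i \sqrt{91}}{7}$)
$\sqrt{-37706 + L{\left(v{\left(\frac{1}{5} \right)},S \right)}} = \sqrt{-37706 + \frac{i \sqrt{91}}{7}}$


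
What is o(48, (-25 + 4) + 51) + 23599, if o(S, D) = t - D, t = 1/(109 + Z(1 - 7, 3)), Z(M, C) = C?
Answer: 2639729/112 ≈ 23569.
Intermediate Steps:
t = 1/112 (t = 1/(109 + 3) = 1/112 ≈ 0.0089286)
o(S, D) = 1/112 - D
o(48, (-25 + 4) + 51) + 23599 = (1/112 - ((-25 + 4) + 51)) + 23599 = (1/112 - (-21 + 51)) + 23599 = (1/112 - 1*30) + 23599 = (1/112 - 30) + 23599 = -3359/112 + 23599 = 2639729/112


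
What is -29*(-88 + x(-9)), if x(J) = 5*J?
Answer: 3857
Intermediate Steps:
-29*(-88 + x(-9)) = -29*(-88 + 5*(-9)) = -29*(-88 - 45) = -29*(-133) = 3857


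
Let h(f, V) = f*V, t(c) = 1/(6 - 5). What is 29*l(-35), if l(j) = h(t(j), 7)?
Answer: 203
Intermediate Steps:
t(c) = 1 (t(c) = 1/1 = 1)
h(f, V) = V*f
l(j) = 7 (l(j) = 7*1 = 7)
29*l(-35) = 29*7 = 203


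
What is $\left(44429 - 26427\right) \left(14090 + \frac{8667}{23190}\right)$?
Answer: $\frac{980376219589}{3865} \approx 2.5365 \cdot 10^{8}$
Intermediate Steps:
$\left(44429 - 26427\right) \left(14090 + \frac{8667}{23190}\right) = 18002 \left(14090 + 8667 \cdot \frac{1}{23190}\right) = 18002 \left(14090 + \frac{2889}{7730}\right) = 18002 \cdot \frac{108918589}{7730} = \frac{980376219589}{3865}$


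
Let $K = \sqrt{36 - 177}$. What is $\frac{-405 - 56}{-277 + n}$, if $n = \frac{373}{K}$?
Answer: $\frac{18005277}{10957918} - \frac{171953 i \sqrt{141}}{10957918} \approx 1.6431 - 0.18633 i$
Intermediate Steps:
$K = i \sqrt{141}$ ($K = \sqrt{-141} = i \sqrt{141} \approx 11.874 i$)
$n = - \frac{373 i \sqrt{141}}{141}$ ($n = \frac{373}{i \sqrt{141}} = 373 \left(- \frac{i \sqrt{141}}{141}\right) = - \frac{373 i \sqrt{141}}{141} \approx - 31.412 i$)
$\frac{-405 - 56}{-277 + n} = \frac{-405 - 56}{-277 - \frac{373 i \sqrt{141}}{141}} = - \frac{461}{-277 - \frac{373 i \sqrt{141}}{141}}$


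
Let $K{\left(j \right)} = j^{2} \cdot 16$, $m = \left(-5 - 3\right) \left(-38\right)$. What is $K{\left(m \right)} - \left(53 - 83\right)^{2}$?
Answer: $1477756$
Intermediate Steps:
$m = 304$ ($m = \left(-8\right) \left(-38\right) = 304$)
$K{\left(j \right)} = 16 j^{2}$
$K{\left(m \right)} - \left(53 - 83\right)^{2} = 16 \cdot 304^{2} - \left(53 - 83\right)^{2} = 16 \cdot 92416 - \left(-30\right)^{2} = 1478656 - 900 = 1477756$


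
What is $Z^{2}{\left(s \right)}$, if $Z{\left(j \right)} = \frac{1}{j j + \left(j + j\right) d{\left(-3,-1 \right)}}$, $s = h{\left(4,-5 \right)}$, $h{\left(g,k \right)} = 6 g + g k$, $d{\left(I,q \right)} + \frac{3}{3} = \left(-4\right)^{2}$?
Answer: $\frac{1}{18496} \approx 5.4066 \cdot 10^{-5}$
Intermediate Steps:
$d{\left(I,q \right)} = 15$ ($d{\left(I,q \right)} = -1 + \left(-4\right)^{2} = -1 + 16 = 15$)
$s = 4$ ($s = 4 \left(6 - 5\right) = 4 \cdot 1 = 4$)
$Z{\left(j \right)} = \frac{1}{j^{2} + 30 j}$ ($Z{\left(j \right)} = \frac{1}{j j + \left(j + j\right) 15} = \frac{1}{j^{2} + 2 j 15} = \frac{1}{j^{2} + 30 j}$)
$Z^{2}{\left(s \right)} = \left(\frac{1}{4 \left(30 + 4\right)}\right)^{2} = \left(\frac{1}{4 \cdot 34}\right)^{2} = \left(\frac{1}{4} \cdot \frac{1}{34}\right)^{2} = \left(\frac{1}{136}\right)^{2} = \frac{1}{18496}$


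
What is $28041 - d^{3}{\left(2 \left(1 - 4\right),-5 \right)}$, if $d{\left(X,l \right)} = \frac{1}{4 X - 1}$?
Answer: $\frac{438140626}{15625} \approx 28041.0$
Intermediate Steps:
$d{\left(X,l \right)} = \frac{1}{-1 + 4 X}$
$28041 - d^{3}{\left(2 \left(1 - 4\right),-5 \right)} = 28041 - \left(\frac{1}{-1 + 4 \cdot 2 \left(1 - 4\right)}\right)^{3} = 28041 - \left(\frac{1}{-1 + 4 \cdot 2 \left(-3\right)}\right)^{3} = 28041 - \left(\frac{1}{-1 + 4 \left(-6\right)}\right)^{3} = 28041 - \left(\frac{1}{-1 - 24}\right)^{3} = 28041 - \left(\frac{1}{-25}\right)^{3} = 28041 - \left(- \frac{1}{25}\right)^{3} = 28041 - - \frac{1}{15625} = 28041 + \frac{1}{15625} = \frac{438140626}{15625}$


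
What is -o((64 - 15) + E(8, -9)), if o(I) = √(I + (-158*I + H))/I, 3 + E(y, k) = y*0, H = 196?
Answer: -I*√7026/46 ≈ -1.8222*I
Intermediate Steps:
E(y, k) = -3 (E(y, k) = -3 + y*0 = -3 + 0 = -3)
o(I) = √(196 - 157*I)/I (o(I) = √(I + (-158*I + 196))/I = √(I + (196 - 158*I))/I = √(196 - 157*I)/I)
-o((64 - 15) + E(8, -9)) = -√(196 - 157*((64 - 15) - 3))/((64 - 15) - 3) = -√(196 - 157*(49 - 3))/(49 - 3) = -√(196 - 157*46)/46 = -√(196 - 7222)/46 = -√(-7026)/46 = -I*√7026/46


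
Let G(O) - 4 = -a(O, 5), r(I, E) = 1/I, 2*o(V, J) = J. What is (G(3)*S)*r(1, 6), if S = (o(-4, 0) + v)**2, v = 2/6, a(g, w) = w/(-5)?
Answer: 5/9 ≈ 0.55556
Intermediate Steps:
o(V, J) = J/2
a(g, w) = -w/5 (a(g, w) = w*(-1/5) = -w/5)
v = 1/3 (v = 2*(1/6) = 1/3 ≈ 0.33333)
S = 1/9 (S = ((1/2)*0 + 1/3)**2 = (0 + 1/3)**2 = (1/3)**2 = 1/9 ≈ 0.11111)
G(O) = 5 (G(O) = 4 - (-1)*5/5 = 4 - 1*(-1) = 4 + 1 = 5)
(G(3)*S)*r(1, 6) = (5*(1/9))/1 = (5/9)*1 = 5/9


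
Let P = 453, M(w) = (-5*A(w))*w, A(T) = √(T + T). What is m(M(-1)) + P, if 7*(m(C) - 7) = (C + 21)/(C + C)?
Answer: 6441/14 - 3*I*√2/20 ≈ 460.07 - 0.21213*I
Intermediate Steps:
A(T) = √2*√T (A(T) = √(2*T) = √2*√T)
M(w) = -5*√2*w^(3/2) (M(w) = (-5*√2*√w)*w = -5*√2*w^(3/2))
m(C) = 7 + (21 + C)/(14*C) (m(C) = 7 + ((C + 21)/(C + C))/7 = 7 + ((21 + C)/((2*C)))/7 = 7 + ((21 + C)*(1/(2*C)))/7 = 7 + ((21 + C)/(2*C))/7 = 7 + (21 + C)/(14*C))
m(M(-1)) + P = 3*(7 + 33*(-5*√2*(-1)^(3/2)))/(14*((-5*√2*(-1)^(3/2)))) + 453 = 3*(7 + 33*(-5*√2*(-I)))/(14*((-5*√2*(-I)))) + 453 = 3*(7 + 33*(5*I*√2))/(14*((5*I*√2))) + 453 = 3*(-I*√2/10)*(7 + 165*I*√2)/14 + 453 = -3*I*√2*(7 + 165*I*√2)/140 + 453 = 453 - 3*I*√2*(7 + 165*I*√2)/140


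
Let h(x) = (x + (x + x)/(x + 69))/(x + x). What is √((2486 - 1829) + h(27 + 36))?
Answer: √2864103/66 ≈ 25.642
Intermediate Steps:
h(x) = (x + 2*x/(69 + x))/(2*x) (h(x) = (x + (2*x)/(69 + x))/((2*x)) = (x + 2*x/(69 + x))*(1/(2*x)) = (x + 2*x/(69 + x))/(2*x))
√((2486 - 1829) + h(27 + 36)) = √((2486 - 1829) + (71 + (27 + 36))/(2*(69 + (27 + 36)))) = √(657 + (71 + 63)/(2*(69 + 63))) = √(657 + (½)*134/132) = √(657 + (½)*(1/132)*134) = √(657 + 67/132) = √(86791/132) = √2864103/66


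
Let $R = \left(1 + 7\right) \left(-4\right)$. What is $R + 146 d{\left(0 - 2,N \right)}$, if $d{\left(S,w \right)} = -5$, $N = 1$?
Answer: $-762$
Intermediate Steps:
$R = -32$ ($R = 8 \left(-4\right) = -32$)
$R + 146 d{\left(0 - 2,N \right)} = -32 + 146 \left(-5\right) = -32 - 730 = -762$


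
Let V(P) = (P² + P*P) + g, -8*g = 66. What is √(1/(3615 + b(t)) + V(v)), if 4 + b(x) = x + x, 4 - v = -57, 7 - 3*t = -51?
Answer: √3564649802123/21898 ≈ 86.219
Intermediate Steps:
g = -33/4 (g = -⅛*66 = -33/4 ≈ -8.2500)
t = 58/3 (t = 7/3 - ⅓*(-51) = 7/3 + 17 = 58/3 ≈ 19.333)
v = 61 (v = 4 - 1*(-57) = 4 + 57 = 61)
b(x) = -4 + 2*x (b(x) = -4 + (x + x) = -4 + 2*x)
V(P) = -33/4 + 2*P² (V(P) = (P² + P*P) - 33/4 = (P² + P²) - 33/4 = 2*P² - 33/4 = -33/4 + 2*P²)
√(1/(3615 + b(t)) + V(v)) = √(1/(3615 + (-4 + 2*(58/3))) + (-33/4 + 2*61²)) = √(1/(3615 + (-4 + 116/3)) + (-33/4 + 2*3721)) = √(1/(3615 + 104/3) + (-33/4 + 7442)) = √(1/(10949/3) + 29735/4) = √(3/10949 + 29735/4) = √(325568527/43796) = √3564649802123/21898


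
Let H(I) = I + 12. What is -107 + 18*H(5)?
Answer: 199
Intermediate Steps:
H(I) = 12 + I
-107 + 18*H(5) = -107 + 18*(12 + 5) = -107 + 18*17 = -107 + 306 = 199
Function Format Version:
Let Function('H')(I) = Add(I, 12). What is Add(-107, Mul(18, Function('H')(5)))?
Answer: 199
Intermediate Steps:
Function('H')(I) = Add(12, I)
Add(-107, Mul(18, Function('H')(5))) = Add(-107, Mul(18, Add(12, 5))) = Add(-107, Mul(18, 17)) = Add(-107, 306) = 199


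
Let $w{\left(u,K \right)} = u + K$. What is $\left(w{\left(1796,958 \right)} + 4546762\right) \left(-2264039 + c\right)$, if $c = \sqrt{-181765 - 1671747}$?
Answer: $-10300281655124 + 9099032 i \sqrt{463378} \approx -1.03 \cdot 10^{13} + 6.1939 \cdot 10^{9} i$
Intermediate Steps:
$c = 2 i \sqrt{463378}$ ($c = \sqrt{-181765 - 1671747} = \sqrt{-1853512} = 2 i \sqrt{463378} \approx 1361.4 i$)
$w{\left(u,K \right)} = K + u$
$\left(w{\left(1796,958 \right)} + 4546762\right) \left(-2264039 + c\right) = \left(\left(958 + 1796\right) + 4546762\right) \left(-2264039 + 2 i \sqrt{463378}\right) = \left(2754 + 4546762\right) \left(-2264039 + 2 i \sqrt{463378}\right) = 4549516 \left(-2264039 + 2 i \sqrt{463378}\right) = -10300281655124 + 9099032 i \sqrt{463378}$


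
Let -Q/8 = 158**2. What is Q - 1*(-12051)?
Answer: -187661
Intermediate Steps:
Q = -199712 (Q = -8*158**2 = -8*24964 = -199712)
Q - 1*(-12051) = -199712 - 1*(-12051) = -199712 + 12051 = -187661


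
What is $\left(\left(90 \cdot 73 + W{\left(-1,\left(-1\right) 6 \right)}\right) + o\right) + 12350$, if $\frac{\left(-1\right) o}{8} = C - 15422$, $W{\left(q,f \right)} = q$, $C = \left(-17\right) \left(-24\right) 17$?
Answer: $86807$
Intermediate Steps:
$C = 6936$ ($C = 408 \cdot 17 = 6936$)
$o = 67888$ ($o = - 8 \left(6936 - 15422\right) = \left(-8\right) \left(-8486\right) = 67888$)
$\left(\left(90 \cdot 73 + W{\left(-1,\left(-1\right) 6 \right)}\right) + o\right) + 12350 = \left(\left(90 \cdot 73 - 1\right) + 67888\right) + 12350 = \left(\left(6570 - 1\right) + 67888\right) + 12350 = \left(6569 + 67888\right) + 12350 = 74457 + 12350 = 86807$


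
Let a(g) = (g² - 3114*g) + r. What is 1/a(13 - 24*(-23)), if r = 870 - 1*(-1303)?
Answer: -1/1438012 ≈ -6.9540e-7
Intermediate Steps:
r = 2173 (r = 870 + 1303 = 2173)
a(g) = 2173 + g² - 3114*g (a(g) = (g² - 3114*g) + 2173 = 2173 + g² - 3114*g)
1/a(13 - 24*(-23)) = 1/(2173 + (13 - 24*(-23))² - 3114*(13 - 24*(-23))) = 1/(2173 + (13 + 552)² - 3114*(13 + 552)) = 1/(2173 + 565² - 3114*565) = 1/(2173 + 319225 - 1759410) = 1/(-1438012) = -1/1438012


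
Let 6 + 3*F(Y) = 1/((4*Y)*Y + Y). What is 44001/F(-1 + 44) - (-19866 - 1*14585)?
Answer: 555681166/44633 ≈ 12450.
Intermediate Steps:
F(Y) = -2 + 1/(3*(Y + 4*Y²)) (F(Y) = -2 + 1/(3*((4*Y)*Y + Y)) = -2 + 1/(3*(4*Y² + Y)) = -2 + 1/(3*(Y + 4*Y²)))
44001/F(-1 + 44) - (-19866 - 1*14585) = 44001/(((1 - 24*(-1 + 44)² - 6*(-1 + 44))/(3*(-1 + 44)*(1 + 4*(-1 + 44))))) - (-19866 - 1*14585) = 44001/(((⅓)*(1 - 24*43² - 6*43)/(43*(1 + 4*43)))) - (-19866 - 14585) = 44001/(((⅓)*(1/43)*(1 - 24*1849 - 258)/(1 + 172))) - 1*(-34451) = 44001/(((⅓)*(1/43)*(1 - 44376 - 258)/173)) + 34451 = 44001/(((⅓)*(1/43)*(1/173)*(-44633))) + 34451 = 44001/(-44633/22317) + 34451 = 44001*(-22317/44633) + 34451 = -981970317/44633 + 34451 = 555681166/44633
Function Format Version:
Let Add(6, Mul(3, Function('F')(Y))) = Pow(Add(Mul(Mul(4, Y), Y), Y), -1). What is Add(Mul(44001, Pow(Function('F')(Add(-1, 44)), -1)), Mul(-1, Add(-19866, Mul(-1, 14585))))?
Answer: Rational(555681166, 44633) ≈ 12450.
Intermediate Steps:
Function('F')(Y) = Add(-2, Mul(Rational(1, 3), Pow(Add(Y, Mul(4, Pow(Y, 2))), -1))) (Function('F')(Y) = Add(-2, Mul(Rational(1, 3), Pow(Add(Mul(Mul(4, Y), Y), Y), -1))) = Add(-2, Mul(Rational(1, 3), Pow(Add(Mul(4, Pow(Y, 2)), Y), -1))) = Add(-2, Mul(Rational(1, 3), Pow(Add(Y, Mul(4, Pow(Y, 2))), -1))))
Add(Mul(44001, Pow(Function('F')(Add(-1, 44)), -1)), Mul(-1, Add(-19866, Mul(-1, 14585)))) = Add(Mul(44001, Pow(Mul(Rational(1, 3), Pow(Add(-1, 44), -1), Pow(Add(1, Mul(4, Add(-1, 44))), -1), Add(1, Mul(-24, Pow(Add(-1, 44), 2)), Mul(-6, Add(-1, 44)))), -1)), Mul(-1, Add(-19866, Mul(-1, 14585)))) = Add(Mul(44001, Pow(Mul(Rational(1, 3), Pow(43, -1), Pow(Add(1, Mul(4, 43)), -1), Add(1, Mul(-24, Pow(43, 2)), Mul(-6, 43))), -1)), Mul(-1, Add(-19866, -14585))) = Add(Mul(44001, Pow(Mul(Rational(1, 3), Rational(1, 43), Pow(Add(1, 172), -1), Add(1, Mul(-24, 1849), -258)), -1)), Mul(-1, -34451)) = Add(Mul(44001, Pow(Mul(Rational(1, 3), Rational(1, 43), Pow(173, -1), Add(1, -44376, -258)), -1)), 34451) = Add(Mul(44001, Pow(Mul(Rational(1, 3), Rational(1, 43), Rational(1, 173), -44633), -1)), 34451) = Add(Mul(44001, Pow(Rational(-44633, 22317), -1)), 34451) = Add(Mul(44001, Rational(-22317, 44633)), 34451) = Add(Rational(-981970317, 44633), 34451) = Rational(555681166, 44633)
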